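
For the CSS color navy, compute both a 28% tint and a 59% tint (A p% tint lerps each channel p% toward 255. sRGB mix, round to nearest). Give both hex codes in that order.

CSS navy is rgb(0, 0, 128).
28% tint:
  R: 0 + 71.4 = 71.4 → 71
  G: 0 + 71.4 = 71.4 → 71
  B: 128 + 35.56 = 163.56 → 164
  → #4747a4
59% tint:
  R: 0 + 0.59×(255−0) = 0 + 150.45 = 150.45 → 150
  G: 0 + 0.59×(255−0) = 0 + 150.45 = 150.45 → 150
  B: 128 + 74.93 = 202.93 → 203
  → #9696cb

#4747a4, #9696cb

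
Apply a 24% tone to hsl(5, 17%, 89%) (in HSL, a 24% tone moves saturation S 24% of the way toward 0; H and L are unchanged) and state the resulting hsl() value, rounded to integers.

hsl(5, 13%, 89%)

S moves 24% from 17 toward 0: 17 − 4.08 = 12.92 → 13.
H and L are unchanged.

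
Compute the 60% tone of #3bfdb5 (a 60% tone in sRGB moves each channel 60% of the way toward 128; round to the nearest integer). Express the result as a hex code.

#64b295

#3bfdb5 is rgb(59, 253, 181).
Per channel, c → c + 0.6(128 − c):
  R: 59 + 41.4 = 100.4 → 100
  G: 253 + 0.6×(128−253) = 253 − 75 = 178 → 178
  B: 181 − 31.8 = 149.2 → 149
rgb(100, 178, 149) = #64b295.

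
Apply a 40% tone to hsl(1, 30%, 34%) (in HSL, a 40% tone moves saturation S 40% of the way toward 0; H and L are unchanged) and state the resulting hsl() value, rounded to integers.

S moves 40% from 30 toward 0: 30 − 12 = 18 → 18.
H and L are unchanged.

hsl(1, 18%, 34%)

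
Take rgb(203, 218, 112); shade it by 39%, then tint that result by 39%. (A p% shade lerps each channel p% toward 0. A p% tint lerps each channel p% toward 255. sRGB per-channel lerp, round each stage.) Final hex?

#AFB58D

Lerp each channel 39% toward 0:
  R: 203 + 0.39×(0−203) = 203 − 79.17 = 123.83 → 124
  G: 218 − 85.02 = 132.98 → 133
  B: 112 + 0.39×(0−112) = 112 − 43.68 = 68.32 → 68
After the shade: rgb(124, 133, 68) = #7C8544.
Per channel, c → c + 0.39(255 − c):
  R: 124 + 0.39×(255−124) = 124 + 51.09 = 175.09 → 175
  G: 133 + 0.39×(255−133) = 133 + 47.58 = 180.58 → 181
  B: 68 + 72.93 = 140.93 → 141
rgb(175, 181, 141) = #AFB58D.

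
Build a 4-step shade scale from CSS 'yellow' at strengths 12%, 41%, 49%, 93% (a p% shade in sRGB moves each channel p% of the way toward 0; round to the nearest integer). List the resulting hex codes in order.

#E0E000, #969600, #828200, #121200

CSS yellow is rgb(255, 255, 0).
12%: (255 − 30.6 = 224.4→224, 255 − 30.6 = 224.4→224, 0→0) → #E0E000
41%: (255 − 104.55 = 150.45→150, 255 − 104.55 = 150.45→150, 0→0) → #969600
49%: (255 − 124.95 = 130.05→130, 255 − 124.95 = 130.05→130, 0→0) → #828200
93%: (255 − 237.15 = 17.85→18, 255 − 237.15 = 17.85→18, 0→0) → #121200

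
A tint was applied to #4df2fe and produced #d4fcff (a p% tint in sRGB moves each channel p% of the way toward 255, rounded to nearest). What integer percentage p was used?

#4df2fe is rgb(77, 242, 254); #d4fcff is rgb(212, 252, 255).
On the R channel (widest range): 212 ≈ 77 + (p/100)(255 − 77), so p ≈ 100×(212 − 77)/(255 − 77) = 13500/178 = 75.84.
p = 76 reproduces all three channels after rounding.

76%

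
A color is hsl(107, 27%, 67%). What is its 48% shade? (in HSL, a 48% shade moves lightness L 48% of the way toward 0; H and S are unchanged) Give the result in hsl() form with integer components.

L moves 48% from 67 toward 0: 67 − 32.16 = 34.84 → 35.
H and S are unchanged.

hsl(107, 27%, 35%)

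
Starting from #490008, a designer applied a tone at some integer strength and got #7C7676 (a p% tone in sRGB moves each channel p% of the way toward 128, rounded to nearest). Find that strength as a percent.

#490008 is rgb(73, 0, 8); #7C7676 is rgb(124, 118, 118).
On the G channel (widest range): 118 ≈ 0 + (p/100)(128 − 0), so p ≈ 100×(118 − 0)/(128 − 0) = 11800/128 = 92.19.
p = 92 reproduces all three channels after rounding.

92%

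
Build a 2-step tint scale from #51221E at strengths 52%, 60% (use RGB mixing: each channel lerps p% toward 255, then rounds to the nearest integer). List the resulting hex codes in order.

#AB9593, #B9A7A5

#51221E is rgb(81, 34, 30).
52%: (81 + 90.48 = 171.48→171, 34 + 114.92 = 148.92→149, 30 + 117 = 147→147) → #AB9593
60%: (81 + 104.4 = 185.4→185, 34 + 132.6 = 166.6→167, 30 + 135 = 165→165) → #B9A7A5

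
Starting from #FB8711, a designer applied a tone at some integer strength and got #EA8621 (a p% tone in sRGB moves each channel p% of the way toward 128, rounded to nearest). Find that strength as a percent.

14%

#FB8711 is rgb(251, 135, 17); #EA8621 is rgb(234, 134, 33).
On the R channel (widest range): 234 ≈ 251 + (p/100)(128 − 251), so p ≈ 100×(234 − 251)/(128 − 251) = -1700/-123 = 13.82.
p = 14 reproduces all three channels after rounding.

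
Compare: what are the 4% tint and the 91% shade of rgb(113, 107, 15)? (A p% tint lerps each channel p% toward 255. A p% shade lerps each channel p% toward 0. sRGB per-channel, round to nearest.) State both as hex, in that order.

4% tint:
  R: 113 + 0.04×(255−113) = 113 + 5.68 = 118.68 → 119
  G: 107 + 0.04×(255−107) = 107 + 5.92 = 112.92 → 113
  B: 15 + 9.6 = 24.6 → 25
  → #777119
91% shade:
  R: 113 + 0.91×(0−113) = 113 − 102.83 = 10.17 → 10
  G: 107 + 0.91×(0−107) = 107 − 97.37 = 9.63 → 10
  B: 15 + 0.91×(0−15) = 15 − 13.65 = 1.35 → 1
  → #0A0A01

#777119, #0A0A01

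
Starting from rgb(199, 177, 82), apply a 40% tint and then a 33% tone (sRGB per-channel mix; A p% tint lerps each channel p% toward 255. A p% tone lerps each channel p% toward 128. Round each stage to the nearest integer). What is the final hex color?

Lerp each channel 40% toward 255:
  R: 199 + 0.4×(255−199) = 199 + 22.4 = 221.4 → 221
  G: 177 + 31.2 = 208.2 → 208
  B: 82 + 0.4×(255−82) = 82 + 69.2 = 151.2 → 151
After the tint: rgb(221, 208, 151) = #DDD097.
Per channel, c → c + 0.33(128 − c):
  R: 221 + 0.33×(128−221) = 221 − 30.69 = 190.31 → 190
  G: 208 − 26.4 = 181.6 → 182
  B: 151 − 7.59 = 143.41 → 143
rgb(190, 182, 143) = #BEB68F.

#BEB68F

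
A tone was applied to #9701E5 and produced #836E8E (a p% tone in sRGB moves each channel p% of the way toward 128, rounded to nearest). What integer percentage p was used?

86%

#9701E5 is rgb(151, 1, 229); #836E8E is rgb(131, 110, 142).
On the G channel (widest range): 110 ≈ 1 + (p/100)(128 − 1), so p ≈ 100×(110 − 1)/(128 − 1) = 10900/127 = 85.83.
p = 86 reproduces all three channels after rounding.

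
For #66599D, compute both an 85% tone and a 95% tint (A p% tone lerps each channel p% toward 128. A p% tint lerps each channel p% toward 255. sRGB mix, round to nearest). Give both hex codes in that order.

#66599D is rgb(102, 89, 157).
85% tone:
  R: 102 + 22.1 = 124.1 → 124
  G: 89 + 33.15 = 122.15 → 122
  B: 157 + 0.85×(128−157) = 157 − 24.65 = 132.35 → 132
  → #7C7A84
95% tint:
  R: 102 + 145.35 = 247.35 → 247
  G: 89 + 0.95×(255−89) = 89 + 157.7 = 246.7 → 247
  B: 157 + 0.95×(255−157) = 157 + 93.1 = 250.1 → 250
  → #F7F7FA

#7C7A84, #F7F7FA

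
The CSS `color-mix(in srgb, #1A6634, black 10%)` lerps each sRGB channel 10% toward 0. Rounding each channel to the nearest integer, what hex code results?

#175C2F

#1A6634 is rgb(26, 102, 52).
A 10% shade moves each channel 10% toward 0:
  R: 26 − 2.6 = 23.4 → 23
  G: 102 + 0.1×(0−102) = 102 − 10.2 = 91.8 → 92
  B: 52 + 0.1×(0−52) = 52 − 5.2 = 46.8 → 47
rgb(23, 92, 47) = #175C2F.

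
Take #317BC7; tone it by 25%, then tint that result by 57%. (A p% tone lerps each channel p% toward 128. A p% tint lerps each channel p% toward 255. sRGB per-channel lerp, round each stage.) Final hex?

#AFC7DF

#317BC7 is rgb(49, 123, 199).
A 25% tone moves each channel 25% toward 128:
  R: 49 + 0.25×(128−49) = 49 + 19.75 = 68.75 → 69
  G: 123 + 1.25 = 124.25 → 124
  B: 199 − 17.75 = 181.25 → 181
After the tone: rgb(69, 124, 181) = #457CB5.
A 57% tint moves each channel 57% toward 255:
  R: 69 + 0.57×(255−69) = 69 + 106.02 = 175.02 → 175
  G: 124 + 0.57×(255−124) = 124 + 74.67 = 198.67 → 199
  B: 181 + 0.57×(255−181) = 181 + 42.18 = 223.18 → 223
rgb(175, 199, 223) = #AFC7DF.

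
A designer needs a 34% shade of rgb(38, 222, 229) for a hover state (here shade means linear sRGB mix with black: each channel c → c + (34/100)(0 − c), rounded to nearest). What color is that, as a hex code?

A 34% shade moves each channel 34% toward 0:
  R: 38 − 12.92 = 25.08 → 25
  G: 222 + 0.34×(0−222) = 222 − 75.48 = 146.52 → 147
  B: 229 + 0.34×(0−229) = 229 − 77.86 = 151.14 → 151
rgb(25, 147, 151) = #199397.

#199397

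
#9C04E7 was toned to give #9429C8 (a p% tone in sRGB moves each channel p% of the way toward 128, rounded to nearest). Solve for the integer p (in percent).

#9C04E7 is rgb(156, 4, 231); #9429C8 is rgb(148, 41, 200).
On the G channel (widest range): 41 ≈ 4 + (p/100)(128 − 4), so p ≈ 100×(41 − 4)/(128 − 4) = 3700/124 = 29.84.
p = 30 reproduces all three channels after rounding.

30%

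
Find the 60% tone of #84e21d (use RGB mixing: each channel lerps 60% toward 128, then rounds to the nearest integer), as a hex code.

#84e21d is rgb(132, 226, 29).
Per channel, c → c + 0.6(128 − c):
  R: 132 + 0.6×(128−132) = 132 − 2.4 = 129.6 → 130
  G: 226 + 0.6×(128−226) = 226 − 58.8 = 167.2 → 167
  B: 29 + 59.4 = 88.4 → 88
rgb(130, 167, 88) = #82a758.

#82a758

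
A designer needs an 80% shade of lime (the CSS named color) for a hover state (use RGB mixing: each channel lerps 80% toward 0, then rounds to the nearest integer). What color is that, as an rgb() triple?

rgb(0, 51, 0)

CSS lime is rgb(0, 255, 0).
An 80% shade moves each channel 80% toward 0:
  R: 0 + 0.8×(0−0) = 0 + 0 = 0 → 0
  G: 255 + 0.8×(0−255) = 255 − 204 = 51 → 51
  B: 0 + 0 = 0 → 0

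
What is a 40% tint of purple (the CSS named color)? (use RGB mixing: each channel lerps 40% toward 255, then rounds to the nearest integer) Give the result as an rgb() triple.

rgb(179, 102, 179)

CSS purple is rgb(128, 0, 128).
A 40% tint moves each channel 40% toward 255:
  R: 128 + 0.4×(255−128) = 128 + 50.8 = 178.8 → 179
  G: 0 + 0.4×(255−0) = 0 + 102 = 102 → 102
  B: 128 + 50.8 = 178.8 → 179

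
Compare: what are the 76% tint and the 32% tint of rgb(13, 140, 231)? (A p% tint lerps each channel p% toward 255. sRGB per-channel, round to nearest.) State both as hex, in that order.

76% tint:
  R: 13 + 183.92 = 196.92 → 197
  G: 140 + 0.76×(255−140) = 140 + 87.4 = 227.4 → 227
  B: 231 + 0.76×(255−231) = 231 + 18.24 = 249.24 → 249
  → #C5E3F9
32% tint:
  R: 13 + 0.32×(255−13) = 13 + 77.44 = 90.44 → 90
  G: 140 + 0.32×(255−140) = 140 + 36.8 = 176.8 → 177
  B: 231 + 0.32×(255−231) = 231 + 7.68 = 238.68 → 239
  → #5AB1EF

#C5E3F9, #5AB1EF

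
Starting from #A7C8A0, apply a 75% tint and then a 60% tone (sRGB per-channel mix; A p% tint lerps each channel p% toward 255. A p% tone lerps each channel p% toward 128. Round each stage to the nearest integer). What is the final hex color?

#AAADA9

#A7C8A0 is rgb(167, 200, 160).
A 75% tint moves each channel 75% toward 255:
  R: 167 + 0.75×(255−167) = 167 + 66 = 233 → 233
  G: 200 + 41.25 = 241.25 → 241
  B: 160 + 0.75×(255−160) = 160 + 71.25 = 231.25 → 231
After the tint: rgb(233, 241, 231) = #E9F1E7.
Per channel, c → c + 0.6(128 − c):
  R: 233 − 63 = 170 → 170
  G: 241 + 0.6×(128−241) = 241 − 67.8 = 173.2 → 173
  B: 231 − 61.8 = 169.2 → 169
rgb(170, 173, 169) = #AAADA9.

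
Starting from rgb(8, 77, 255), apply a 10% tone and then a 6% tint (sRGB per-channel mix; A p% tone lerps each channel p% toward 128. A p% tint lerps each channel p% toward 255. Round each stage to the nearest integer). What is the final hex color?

Per channel, c → c + 0.1(128 − c):
  R: 8 + 0.1×(128−8) = 8 + 12 = 20 → 20
  G: 77 + 5.1 = 82.1 → 82
  B: 255 − 12.7 = 242.3 → 242
After the tone: rgb(20, 82, 242) = #1452F2.
Lerp each channel 6% toward 255:
  R: 20 + 14.1 = 34.1 → 34
  G: 82 + 0.06×(255−82) = 82 + 10.38 = 92.38 → 92
  B: 242 + 0.06×(255−242) = 242 + 0.78 = 242.78 → 243
rgb(34, 92, 243) = #225CF3.

#225CF3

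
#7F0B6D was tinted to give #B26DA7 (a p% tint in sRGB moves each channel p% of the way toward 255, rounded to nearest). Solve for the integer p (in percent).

#7F0B6D is rgb(127, 11, 109); #B26DA7 is rgb(178, 109, 167).
On the G channel (widest range): 109 ≈ 11 + (p/100)(255 − 11), so p ≈ 100×(109 − 11)/(255 − 11) = 9800/244 = 40.16.
p = 40 reproduces all three channels after rounding.

40%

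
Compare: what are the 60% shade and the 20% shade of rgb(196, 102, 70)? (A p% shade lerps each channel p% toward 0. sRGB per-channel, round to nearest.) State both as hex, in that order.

#4E291C, #9D5238

60% shade:
  R: 196 − 117.6 = 78.4 → 78
  G: 102 − 61.2 = 40.8 → 41
  B: 70 + 0.6×(0−70) = 70 − 42 = 28 → 28
  → #4E291C
20% shade:
  R: 196 + 0.2×(0−196) = 196 − 39.2 = 156.8 → 157
  G: 102 + 0.2×(0−102) = 102 − 20.4 = 81.6 → 82
  B: 70 + 0.2×(0−70) = 70 − 14 = 56 → 56
  → #9D5238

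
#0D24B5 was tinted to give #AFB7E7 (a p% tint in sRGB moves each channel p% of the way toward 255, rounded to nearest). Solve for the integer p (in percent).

67%

#0D24B5 is rgb(13, 36, 181); #AFB7E7 is rgb(175, 183, 231).
On the R channel (widest range): 175 ≈ 13 + (p/100)(255 − 13), so p ≈ 100×(175 − 13)/(255 − 13) = 16200/242 = 66.94.
p = 67 reproduces all three channels after rounding.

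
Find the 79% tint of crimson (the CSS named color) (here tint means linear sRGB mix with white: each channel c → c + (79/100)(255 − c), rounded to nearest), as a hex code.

#F8CED6

CSS crimson is rgb(220, 20, 60).
Per channel, c → c + 0.79(255 − c):
  R: 220 + 0.79×(255−220) = 220 + 27.65 = 247.65 → 248
  G: 20 + 185.65 = 205.65 → 206
  B: 60 + 154.05 = 214.05 → 214
rgb(248, 206, 214) = #F8CED6.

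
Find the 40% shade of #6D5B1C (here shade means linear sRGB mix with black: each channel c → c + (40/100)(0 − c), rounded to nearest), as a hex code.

#413711

#6D5B1C is rgb(109, 91, 28).
Lerp each channel 40% toward 0:
  R: 109 − 43.6 = 65.4 → 65
  G: 91 − 36.4 = 54.6 → 55
  B: 28 − 11.2 = 16.8 → 17
rgb(65, 55, 17) = #413711.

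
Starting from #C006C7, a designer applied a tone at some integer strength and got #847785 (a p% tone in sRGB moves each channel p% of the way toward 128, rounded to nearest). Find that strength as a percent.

93%

#C006C7 is rgb(192, 6, 199); #847785 is rgb(132, 119, 133).
On the G channel (widest range): 119 ≈ 6 + (p/100)(128 − 6), so p ≈ 100×(119 − 6)/(128 − 6) = 11300/122 = 92.62.
p = 93 reproduces all three channels after rounding.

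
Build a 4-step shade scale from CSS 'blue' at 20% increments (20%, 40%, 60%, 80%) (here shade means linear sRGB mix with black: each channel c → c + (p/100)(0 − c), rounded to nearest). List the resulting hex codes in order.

CSS blue is rgb(0, 0, 255).
20%: (0→0, 0→0, 255 − 51 = 204→204) → #0000CC
40%: (0→0, 0→0, 255 − 102 = 153→153) → #000099
60%: (0→0, 0→0, 255 − 153 = 102→102) → #000066
80%: (0→0, 0→0, 255 − 204 = 51→51) → #000033

#0000CC, #000099, #000066, #000033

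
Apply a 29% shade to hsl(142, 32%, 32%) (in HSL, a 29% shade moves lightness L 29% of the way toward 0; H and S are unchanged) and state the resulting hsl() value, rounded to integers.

hsl(142, 32%, 23%)

L moves 29% from 32 toward 0: 32 − 9.28 = 22.72 → 23.
H and S are unchanged.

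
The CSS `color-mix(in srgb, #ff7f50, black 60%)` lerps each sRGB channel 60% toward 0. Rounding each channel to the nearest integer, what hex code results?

#ff7f50 is rgb(255, 127, 80).
A 60% shade moves each channel 60% toward 0:
  R: 255 − 153 = 102 → 102
  G: 127 + 0.6×(0−127) = 127 − 76.2 = 50.8 → 51
  B: 80 − 48 = 32 → 32
rgb(102, 51, 32) = #663320.

#663320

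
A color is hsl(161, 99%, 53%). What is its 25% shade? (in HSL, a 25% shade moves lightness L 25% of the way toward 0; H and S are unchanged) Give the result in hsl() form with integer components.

hsl(161, 99%, 40%)

L moves 25% from 53 toward 0: 53 − 13.25 = 39.75 → 40.
H and S are unchanged.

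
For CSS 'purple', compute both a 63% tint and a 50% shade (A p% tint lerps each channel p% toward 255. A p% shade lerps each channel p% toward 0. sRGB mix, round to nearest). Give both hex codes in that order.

#d0a1d0, #400040

CSS purple is rgb(128, 0, 128).
63% tint:
  R: 128 + 80.01 = 208.01 → 208
  G: 0 + 160.65 = 160.65 → 161
  B: 128 + 0.63×(255−128) = 128 + 80.01 = 208.01 → 208
  → #d0a1d0
50% shade:
  R: 128 + 0.5×(0−128) = 128 − 64 = 64 → 64
  G: 0 + 0 = 0 → 0
  B: 128 + 0.5×(0−128) = 128 − 64 = 64 → 64
  → #400040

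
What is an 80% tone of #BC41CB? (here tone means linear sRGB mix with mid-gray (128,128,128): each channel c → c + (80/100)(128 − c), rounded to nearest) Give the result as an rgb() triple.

rgb(140, 115, 143)

#BC41CB is rgb(188, 65, 203).
Per channel, c → c + 0.8(128 − c):
  R: 188 − 48 = 140 → 140
  G: 65 + 0.8×(128−65) = 65 + 50.4 = 115.4 → 115
  B: 203 + 0.8×(128−203) = 203 − 60 = 143 → 143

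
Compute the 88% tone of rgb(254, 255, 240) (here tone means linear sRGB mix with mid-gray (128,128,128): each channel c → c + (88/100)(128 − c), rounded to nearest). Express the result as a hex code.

#8F8F8D

Per channel, c → c + 0.88(128 − c):
  R: 254 − 110.88 = 143.12 → 143
  G: 255 + 0.88×(128−255) = 255 − 111.76 = 143.24 → 143
  B: 240 − 98.56 = 141.44 → 141
rgb(143, 143, 141) = #8F8F8D.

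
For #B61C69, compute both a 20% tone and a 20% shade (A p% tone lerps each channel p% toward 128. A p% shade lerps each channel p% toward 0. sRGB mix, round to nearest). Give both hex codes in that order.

#AB306E, #921654

#B61C69 is rgb(182, 28, 105).
20% tone:
  R: 182 + 0.2×(128−182) = 182 − 10.8 = 171.2 → 171
  G: 28 + 0.2×(128−28) = 28 + 20 = 48 → 48
  B: 105 + 4.6 = 109.6 → 110
  → #AB306E
20% shade:
  R: 182 − 36.4 = 145.6 → 146
  G: 28 + 0.2×(0−28) = 28 − 5.6 = 22.4 → 22
  B: 105 − 21 = 84 → 84
  → #921654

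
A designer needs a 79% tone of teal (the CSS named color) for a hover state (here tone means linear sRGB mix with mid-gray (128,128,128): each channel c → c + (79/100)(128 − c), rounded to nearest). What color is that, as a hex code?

CSS teal is rgb(0, 128, 128).
Lerp each channel 79% toward 128:
  R: 0 + 0.79×(128−0) = 0 + 101.12 = 101.12 → 101
  G: 128 + 0.79×(128−128) = 128 + 0 = 128 → 128
  B: 128 + 0.79×(128−128) = 128 + 0 = 128 → 128
rgb(101, 128, 128) = #658080.

#658080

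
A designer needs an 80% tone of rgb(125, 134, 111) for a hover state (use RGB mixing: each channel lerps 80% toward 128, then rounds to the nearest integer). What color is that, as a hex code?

An 80% tone moves each channel 80% toward 128:
  R: 125 + 2.4 = 127.4 → 127
  G: 134 − 4.8 = 129.2 → 129
  B: 111 + 13.6 = 124.6 → 125
rgb(127, 129, 125) = #7f817d.

#7f817d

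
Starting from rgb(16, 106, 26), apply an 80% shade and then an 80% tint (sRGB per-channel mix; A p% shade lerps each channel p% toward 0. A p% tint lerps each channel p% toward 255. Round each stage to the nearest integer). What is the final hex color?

Per channel, c → c + 0.8(0 − c):
  R: 16 + 0.8×(0−16) = 16 − 12.8 = 3.2 → 3
  G: 106 + 0.8×(0−106) = 106 − 84.8 = 21.2 → 21
  B: 26 − 20.8 = 5.2 → 5
After the shade: rgb(3, 21, 5) = #031505.
An 80% tint moves each channel 80% toward 255:
  R: 3 + 0.8×(255−3) = 3 + 201.6 = 204.6 → 205
  G: 21 + 0.8×(255−21) = 21 + 187.2 = 208.2 → 208
  B: 5 + 0.8×(255−5) = 5 + 200 = 205 → 205
rgb(205, 208, 205) = #CDD0CD.

#CDD0CD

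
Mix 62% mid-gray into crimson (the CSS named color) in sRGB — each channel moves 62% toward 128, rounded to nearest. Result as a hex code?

#a35766

CSS crimson is rgb(220, 20, 60).
A 62% tone moves each channel 62% toward 128:
  R: 220 + 0.62×(128−220) = 220 − 57.04 = 162.96 → 163
  G: 20 + 0.62×(128−20) = 20 + 66.96 = 86.96 → 87
  B: 60 + 42.16 = 102.16 → 102
rgb(163, 87, 102) = #a35766.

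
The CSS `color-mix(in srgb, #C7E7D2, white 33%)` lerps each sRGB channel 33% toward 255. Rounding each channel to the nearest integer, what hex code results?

#D9EFE1

#C7E7D2 is rgb(199, 231, 210).
Per channel, c → c + 0.33(255 − c):
  R: 199 + 0.33×(255−199) = 199 + 18.48 = 217.48 → 217
  G: 231 + 0.33×(255−231) = 231 + 7.92 = 238.92 → 239
  B: 210 + 0.33×(255−210) = 210 + 14.85 = 224.85 → 225
rgb(217, 239, 225) = #D9EFE1.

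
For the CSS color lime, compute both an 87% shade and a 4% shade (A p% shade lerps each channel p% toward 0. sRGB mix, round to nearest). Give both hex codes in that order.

#002100, #00F500

CSS lime is rgb(0, 255, 0).
87% shade:
  R: 0 + 0.87×(0−0) = 0 + 0 = 0 → 0
  G: 255 + 0.87×(0−255) = 255 − 221.85 = 33.15 → 33
  B: 0 + 0 = 0 → 0
  → #002100
4% shade:
  R: 0 + 0 = 0 → 0
  G: 255 + 0.04×(0−255) = 255 − 10.2 = 244.8 → 245
  B: 0 + 0.04×(0−0) = 0 + 0 = 0 → 0
  → #00F500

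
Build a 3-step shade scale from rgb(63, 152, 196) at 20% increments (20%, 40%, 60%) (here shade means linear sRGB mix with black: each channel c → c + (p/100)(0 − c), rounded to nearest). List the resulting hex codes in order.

#327A9D, #265B76, #193D4E

20%: (63 − 12.6 = 50.4→50, 152 − 30.4 = 121.6→122, 196 − 39.2 = 156.8→157) → #327A9D
40%: (63 − 25.2 = 37.8→38, 152 − 60.8 = 91.2→91, 196 − 78.4 = 117.6→118) → #265B76
60%: (63 − 37.8 = 25.2→25, 152 − 91.2 = 60.8→61, 196 − 117.6 = 78.4→78) → #193D4E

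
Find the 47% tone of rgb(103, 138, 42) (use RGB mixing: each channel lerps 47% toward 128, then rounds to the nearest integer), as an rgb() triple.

rgb(115, 133, 82)

Per channel, c → c + 0.47(128 − c):
  R: 103 + 0.47×(128−103) = 103 + 11.75 = 114.75 → 115
  G: 138 − 4.7 = 133.3 → 133
  B: 42 + 0.47×(128−42) = 42 + 40.42 = 82.42 → 82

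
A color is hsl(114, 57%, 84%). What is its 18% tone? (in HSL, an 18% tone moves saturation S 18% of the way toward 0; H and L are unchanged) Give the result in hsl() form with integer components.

S moves 18% from 57 toward 0: 57 − 10.26 = 46.74 → 47.
H and L are unchanged.

hsl(114, 47%, 84%)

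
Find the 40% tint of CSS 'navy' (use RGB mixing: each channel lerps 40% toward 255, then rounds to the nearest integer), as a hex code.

CSS navy is rgb(0, 0, 128).
Per channel, c → c + 0.4(255 − c):
  R: 0 + 0.4×(255−0) = 0 + 102 = 102 → 102
  G: 0 + 0.4×(255−0) = 0 + 102 = 102 → 102
  B: 128 + 0.4×(255−128) = 128 + 50.8 = 178.8 → 179
rgb(102, 102, 179) = #6666b3.

#6666b3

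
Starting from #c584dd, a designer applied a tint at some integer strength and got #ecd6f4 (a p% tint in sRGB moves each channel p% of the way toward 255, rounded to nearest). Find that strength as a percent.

67%

#c584dd is rgb(197, 132, 221); #ecd6f4 is rgb(236, 214, 244).
On the G channel (widest range): 214 ≈ 132 + (p/100)(255 − 132), so p ≈ 100×(214 − 132)/(255 − 132) = 8200/123 = 66.67.
p = 67 reproduces all three channels after rounding.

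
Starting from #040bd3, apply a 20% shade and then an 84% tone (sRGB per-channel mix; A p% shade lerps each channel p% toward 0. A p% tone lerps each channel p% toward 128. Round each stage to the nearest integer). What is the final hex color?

#040bd3 is rgb(4, 11, 211).
A 20% shade moves each channel 20% toward 0:
  R: 4 − 0.8 = 3.2 → 3
  G: 11 − 2.2 = 8.8 → 9
  B: 211 − 42.2 = 168.8 → 169
After the shade: rgb(3, 9, 169) = #0309a9.
Lerp each channel 84% toward 128:
  R: 3 + 105 = 108 → 108
  G: 9 + 0.84×(128−9) = 9 + 99.96 = 108.96 → 109
  B: 169 − 34.44 = 134.56 → 135
rgb(108, 109, 135) = #6c6d87.

#6c6d87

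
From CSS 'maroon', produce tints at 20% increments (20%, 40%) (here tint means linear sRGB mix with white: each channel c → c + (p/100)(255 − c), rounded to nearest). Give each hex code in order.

#993333, #B36666

CSS maroon is rgb(128, 0, 0).
20%: (128 + 25.4 = 153.4→153, 0 + 51 = 51→51, 0 + 51 = 51→51) → #993333
40%: (128 + 50.8 = 178.8→179, 0 + 102 = 102→102, 0 + 102 = 102→102) → #B36666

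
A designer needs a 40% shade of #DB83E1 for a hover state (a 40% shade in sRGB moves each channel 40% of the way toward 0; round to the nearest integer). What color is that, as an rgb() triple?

rgb(131, 79, 135)

#DB83E1 is rgb(219, 131, 225).
Per channel, c → c + 0.4(0 − c):
  R: 219 − 87.6 = 131.4 → 131
  G: 131 + 0.4×(0−131) = 131 − 52.4 = 78.6 → 79
  B: 225 − 90 = 135 → 135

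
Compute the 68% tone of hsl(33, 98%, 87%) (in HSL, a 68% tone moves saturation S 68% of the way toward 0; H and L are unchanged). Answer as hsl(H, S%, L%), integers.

S moves 68% from 98 toward 0: 98 − 66.64 = 31.36 → 31.
H and L are unchanged.

hsl(33, 31%, 87%)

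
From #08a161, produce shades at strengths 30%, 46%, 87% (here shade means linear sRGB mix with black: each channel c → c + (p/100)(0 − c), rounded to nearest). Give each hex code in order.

#08a161 is rgb(8, 161, 97).
30%: (8 − 2.4 = 5.6→6, 161 − 48.3 = 112.7→113, 97 − 29.1 = 67.9→68) → #067144
46%: (8 − 3.68 = 4.32→4, 161 − 74.06 = 86.94→87, 97 − 44.62 = 52.38→52) → #045734
87%: (8 − 6.96 = 1.04→1, 161 − 140.07 = 20.93→21, 97 − 84.39 = 12.61→13) → #01150d

#067144, #045734, #01150d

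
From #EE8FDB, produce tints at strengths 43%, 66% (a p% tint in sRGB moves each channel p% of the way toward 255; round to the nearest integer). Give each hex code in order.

#F5BFEA, #F9D9F3

#EE8FDB is rgb(238, 143, 219).
43%: (238 + 7.31 = 245.31→245, 143 + 48.16 = 191.16→191, 219 + 15.48 = 234.48→234) → #F5BFEA
66%: (238 + 11.22 = 249.22→249, 143 + 73.92 = 216.92→217, 219 + 23.76 = 242.76→243) → #F9D9F3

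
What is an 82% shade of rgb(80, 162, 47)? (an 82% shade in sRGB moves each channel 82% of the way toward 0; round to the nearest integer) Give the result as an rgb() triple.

Lerp each channel 82% toward 0:
  R: 80 − 65.6 = 14.4 → 14
  G: 162 + 0.82×(0−162) = 162 − 132.84 = 29.16 → 29
  B: 47 + 0.82×(0−47) = 47 − 38.54 = 8.46 → 8

rgb(14, 29, 8)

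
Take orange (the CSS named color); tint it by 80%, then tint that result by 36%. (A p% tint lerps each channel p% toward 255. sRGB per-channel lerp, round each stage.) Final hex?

#FFF3DE

CSS orange is rgb(255, 165, 0).
Per channel, c → c + 0.8(255 − c):
  R: 255 + 0.8×(255−255) = 255 + 0 = 255 → 255
  G: 165 + 0.8×(255−165) = 165 + 72 = 237 → 237
  B: 0 + 0.8×(255−0) = 0 + 204 = 204 → 204
After the tint: rgb(255, 237, 204) = #FFEDCC.
Lerp each channel 36% toward 255:
  R: 255 + 0.36×(255−255) = 255 + 0 = 255 → 255
  G: 237 + 6.48 = 243.48 → 243
  B: 204 + 0.36×(255−204) = 204 + 18.36 = 222.36 → 222
rgb(255, 243, 222) = #FFF3DE.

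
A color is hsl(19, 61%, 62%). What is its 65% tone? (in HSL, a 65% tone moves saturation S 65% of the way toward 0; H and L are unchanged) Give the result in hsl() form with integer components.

hsl(19, 21%, 62%)

S moves 65% from 61 toward 0: 61 − 39.65 = 21.35 → 21.
H and L are unchanged.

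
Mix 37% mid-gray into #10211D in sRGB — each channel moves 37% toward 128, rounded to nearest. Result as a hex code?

#10211D is rgb(16, 33, 29).
Per channel, c → c + 0.37(128 − c):
  R: 16 + 0.37×(128−16) = 16 + 41.44 = 57.44 → 57
  G: 33 + 0.37×(128−33) = 33 + 35.15 = 68.15 → 68
  B: 29 + 0.37×(128−29) = 29 + 36.63 = 65.63 → 66
rgb(57, 68, 66) = #394442.

#394442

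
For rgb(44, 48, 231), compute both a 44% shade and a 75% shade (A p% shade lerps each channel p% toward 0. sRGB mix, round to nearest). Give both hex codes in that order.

44% shade:
  R: 44 + 0.44×(0−44) = 44 − 19.36 = 24.64 → 25
  G: 48 + 0.44×(0−48) = 48 − 21.12 = 26.88 → 27
  B: 231 − 101.64 = 129.36 → 129
  → #191b81
75% shade:
  R: 44 + 0.75×(0−44) = 44 − 33 = 11 → 11
  G: 48 − 36 = 12 → 12
  B: 231 + 0.75×(0−231) = 231 − 173.25 = 57.75 → 58
  → #0b0c3a

#191b81, #0b0c3a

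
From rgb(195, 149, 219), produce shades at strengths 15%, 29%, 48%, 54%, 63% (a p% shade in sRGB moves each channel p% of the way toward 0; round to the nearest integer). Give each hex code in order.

15%: (195 − 29.25 = 165.75→166, 149 − 22.35 = 126.65→127, 219 − 32.85 = 186.15→186) → #A67FBA
29%: (195 − 56.55 = 138.45→138, 149 − 43.21 = 105.79→106, 219 − 63.51 = 155.49→155) → #8A6A9B
48%: (195 − 93.6 = 101.4→101, 149 − 71.52 = 77.48→77, 219 − 105.12 = 113.88→114) → #654D72
54%: (195 − 105.3 = 89.7→90, 149 − 80.46 = 68.54→69, 219 − 118.26 = 100.74→101) → #5A4565
63%: (195 − 122.85 = 72.15→72, 149 − 93.87 = 55.13→55, 219 − 137.97 = 81.03→81) → #483751

#A67FBA, #8A6A9B, #654D72, #5A4565, #483751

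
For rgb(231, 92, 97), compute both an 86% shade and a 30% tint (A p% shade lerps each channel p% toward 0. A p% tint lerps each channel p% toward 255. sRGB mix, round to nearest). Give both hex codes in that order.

86% shade:
  R: 231 + 0.86×(0−231) = 231 − 198.66 = 32.34 → 32
  G: 92 + 0.86×(0−92) = 92 − 79.12 = 12.88 → 13
  B: 97 − 83.42 = 13.58 → 14
  → #200D0E
30% tint:
  R: 231 + 7.2 = 238.2 → 238
  G: 92 + 0.3×(255−92) = 92 + 48.9 = 140.9 → 141
  B: 97 + 0.3×(255−97) = 97 + 47.4 = 144.4 → 144
  → #EE8D90

#200D0E, #EE8D90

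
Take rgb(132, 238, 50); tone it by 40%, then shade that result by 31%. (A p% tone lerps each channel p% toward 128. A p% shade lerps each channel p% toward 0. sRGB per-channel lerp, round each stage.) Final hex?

#5A8638

Per channel, c → c + 0.4(128 − c):
  R: 132 − 1.6 = 130.4 → 130
  G: 238 + 0.4×(128−238) = 238 − 44 = 194 → 194
  B: 50 + 0.4×(128−50) = 50 + 31.2 = 81.2 → 81
After the tone: rgb(130, 194, 81) = #82C251.
Lerp each channel 31% toward 0:
  R: 130 − 40.3 = 89.7 → 90
  G: 194 + 0.31×(0−194) = 194 − 60.14 = 133.86 → 134
  B: 81 − 25.11 = 55.89 → 56
rgb(90, 134, 56) = #5A8638.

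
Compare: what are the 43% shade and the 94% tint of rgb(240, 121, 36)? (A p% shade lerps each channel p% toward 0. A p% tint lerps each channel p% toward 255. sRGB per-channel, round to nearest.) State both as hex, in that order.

43% shade:
  R: 240 + 0.43×(0−240) = 240 − 103.2 = 136.8 → 137
  G: 121 − 52.03 = 68.97 → 69
  B: 36 + 0.43×(0−36) = 36 − 15.48 = 20.52 → 21
  → #894515
94% tint:
  R: 240 + 0.94×(255−240) = 240 + 14.1 = 254.1 → 254
  G: 121 + 125.96 = 246.96 → 247
  B: 36 + 0.94×(255−36) = 36 + 205.86 = 241.86 → 242
  → #fef7f2

#894515, #fef7f2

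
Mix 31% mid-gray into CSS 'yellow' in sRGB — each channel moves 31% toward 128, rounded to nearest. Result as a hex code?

#d8d828

CSS yellow is rgb(255, 255, 0).
Lerp each channel 31% toward 128:
  R: 255 + 0.31×(128−255) = 255 − 39.37 = 215.63 → 216
  G: 255 + 0.31×(128−255) = 255 − 39.37 = 215.63 → 216
  B: 0 + 0.31×(128−0) = 0 + 39.68 = 39.68 → 40
rgb(216, 216, 40) = #d8d828.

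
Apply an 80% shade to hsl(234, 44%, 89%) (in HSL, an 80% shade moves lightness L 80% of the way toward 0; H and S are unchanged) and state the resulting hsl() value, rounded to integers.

hsl(234, 44%, 18%)

L moves 80% from 89 toward 0: 89 − 71.2 = 17.8 → 18.
H and S are unchanged.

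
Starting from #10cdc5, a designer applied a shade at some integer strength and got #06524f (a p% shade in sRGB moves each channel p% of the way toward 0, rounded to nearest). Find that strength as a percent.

#10cdc5 is rgb(16, 205, 197); #06524f is rgb(6, 82, 79).
On the G channel (widest range): 82 ≈ 205 + (p/100)(0 − 205), so p ≈ 100×(82 − 205)/(0 − 205) = -12300/-205 = 60.00.
p = 60 reproduces all three channels after rounding.

60%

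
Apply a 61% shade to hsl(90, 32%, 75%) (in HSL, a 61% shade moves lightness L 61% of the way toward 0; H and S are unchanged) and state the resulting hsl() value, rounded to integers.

L moves 61% from 75 toward 0: 75 − 45.75 = 29.25 → 29.
H and S are unchanged.

hsl(90, 32%, 29%)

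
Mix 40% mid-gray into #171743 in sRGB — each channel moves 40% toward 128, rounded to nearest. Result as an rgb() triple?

rgb(65, 65, 91)

#171743 is rgb(23, 23, 67).
A 40% tone moves each channel 40% toward 128:
  R: 23 + 0.4×(128−23) = 23 + 42 = 65 → 65
  G: 23 + 42 = 65 → 65
  B: 67 + 24.4 = 91.4 → 91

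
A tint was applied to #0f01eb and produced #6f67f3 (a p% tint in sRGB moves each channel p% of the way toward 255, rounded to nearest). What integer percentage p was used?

40%

#0f01eb is rgb(15, 1, 235); #6f67f3 is rgb(111, 103, 243).
On the G channel (widest range): 103 ≈ 1 + (p/100)(255 − 1), so p ≈ 100×(103 − 1)/(255 − 1) = 10200/254 = 40.16.
p = 40 reproduces all three channels after rounding.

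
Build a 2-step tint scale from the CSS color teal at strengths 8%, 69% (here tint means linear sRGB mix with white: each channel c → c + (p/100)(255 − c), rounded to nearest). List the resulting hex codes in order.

#148a8a, #b0d8d8

CSS teal is rgb(0, 128, 128).
8%: (0 + 20.4 = 20.4→20, 128 + 10.16 = 138.16→138, 128 + 10.16 = 138.16→138) → #148a8a
69%: (0 + 175.95 = 175.95→176, 128 + 87.63 = 215.63→216, 128 + 87.63 = 215.63→216) → #b0d8d8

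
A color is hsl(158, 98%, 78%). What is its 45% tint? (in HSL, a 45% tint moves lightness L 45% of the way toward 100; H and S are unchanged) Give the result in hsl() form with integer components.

hsl(158, 98%, 88%)

L moves 45% from 78 toward 100: 78 + 9.9 = 87.9 → 88.
H and S are unchanged.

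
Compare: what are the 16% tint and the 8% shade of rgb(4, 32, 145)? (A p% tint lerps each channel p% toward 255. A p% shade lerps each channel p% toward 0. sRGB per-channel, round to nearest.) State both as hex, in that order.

#2C44A3, #041D85

16% tint:
  R: 4 + 40.16 = 44.16 → 44
  G: 32 + 0.16×(255−32) = 32 + 35.68 = 67.68 → 68
  B: 145 + 0.16×(255−145) = 145 + 17.6 = 162.6 → 163
  → #2C44A3
8% shade:
  R: 4 + 0.08×(0−4) = 4 − 0.32 = 3.68 → 4
  G: 32 + 0.08×(0−32) = 32 − 2.56 = 29.44 → 29
  B: 145 + 0.08×(0−145) = 145 − 11.6 = 133.4 → 133
  → #041D85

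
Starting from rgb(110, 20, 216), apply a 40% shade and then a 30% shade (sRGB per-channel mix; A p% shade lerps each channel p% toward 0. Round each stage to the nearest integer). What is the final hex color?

Per channel, c → c + 0.4(0 − c):
  R: 110 + 0.4×(0−110) = 110 − 44 = 66 → 66
  G: 20 + 0.4×(0−20) = 20 − 8 = 12 → 12
  B: 216 − 86.4 = 129.6 → 130
After the shade: rgb(66, 12, 130) = #420C82.
Lerp each channel 30% toward 0:
  R: 66 + 0.3×(0−66) = 66 − 19.8 = 46.2 → 46
  G: 12 − 3.6 = 8.4 → 8
  B: 130 + 0.3×(0−130) = 130 − 39 = 91 → 91
rgb(46, 8, 91) = #2E085B.

#2E085B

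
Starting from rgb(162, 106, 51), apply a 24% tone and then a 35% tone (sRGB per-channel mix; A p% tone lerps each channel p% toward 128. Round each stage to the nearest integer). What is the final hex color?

Lerp each channel 24% toward 128:
  R: 162 + 0.24×(128−162) = 162 − 8.16 = 153.84 → 154
  G: 106 + 5.28 = 111.28 → 111
  B: 51 + 18.48 = 69.48 → 69
After the tone: rgb(154, 111, 69) = #9a6f45.
Lerp each channel 35% toward 128:
  R: 154 − 9.1 = 144.9 → 145
  G: 111 + 5.95 = 116.95 → 117
  B: 69 + 20.65 = 89.65 → 90
rgb(145, 117, 90) = #91755a.

#91755a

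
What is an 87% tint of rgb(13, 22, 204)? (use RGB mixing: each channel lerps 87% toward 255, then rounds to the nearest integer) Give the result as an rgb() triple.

Per channel, c → c + 0.87(255 − c):
  R: 13 + 0.87×(255−13) = 13 + 210.54 = 223.54 → 224
  G: 22 + 0.87×(255−22) = 22 + 202.71 = 224.71 → 225
  B: 204 + 0.87×(255−204) = 204 + 44.37 = 248.37 → 248

rgb(224, 225, 248)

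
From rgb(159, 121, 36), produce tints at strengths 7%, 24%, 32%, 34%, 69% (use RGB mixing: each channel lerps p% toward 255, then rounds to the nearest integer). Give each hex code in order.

#a68233, #b69959, #bea46a, #c0a76e, #e1d5bb

7%: (159 + 6.72 = 165.72→166, 121 + 9.38 = 130.38→130, 36 + 15.33 = 51.33→51) → #a68233
24%: (159 + 23.04 = 182.04→182, 121 + 32.16 = 153.16→153, 36 + 52.56 = 88.56→89) → #b69959
32%: (159 + 30.72 = 189.72→190, 121 + 42.88 = 163.88→164, 36 + 70.08 = 106.08→106) → #bea46a
34%: (159 + 32.64 = 191.64→192, 121 + 45.56 = 166.56→167, 36 + 74.46 = 110.46→110) → #c0a76e
69%: (159 + 66.24 = 225.24→225, 121 + 92.46 = 213.46→213, 36 + 151.11 = 187.11→187) → #e1d5bb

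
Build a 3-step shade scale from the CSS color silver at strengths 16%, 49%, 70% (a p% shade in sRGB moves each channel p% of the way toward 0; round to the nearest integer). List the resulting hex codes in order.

CSS silver is rgb(192, 192, 192).
16%: (192 − 30.72 = 161.28→161, 192 − 30.72 = 161.28→161, 192 − 30.72 = 161.28→161) → #a1a1a1
49%: (192 − 94.08 = 97.92→98, 192 − 94.08 = 97.92→98, 192 − 94.08 = 97.92→98) → #626262
70%: (192 − 134.4 = 57.6→58, 192 − 134.4 = 57.6→58, 192 − 134.4 = 57.6→58) → #3a3a3a

#a1a1a1, #626262, #3a3a3a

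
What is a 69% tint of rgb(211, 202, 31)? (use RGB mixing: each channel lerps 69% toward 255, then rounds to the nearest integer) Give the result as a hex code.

#f1efba

Per channel, c → c + 0.69(255 − c):
  R: 211 + 0.69×(255−211) = 211 + 30.36 = 241.36 → 241
  G: 202 + 0.69×(255−202) = 202 + 36.57 = 238.57 → 239
  B: 31 + 0.69×(255−31) = 31 + 154.56 = 185.56 → 186
rgb(241, 239, 186) = #f1efba.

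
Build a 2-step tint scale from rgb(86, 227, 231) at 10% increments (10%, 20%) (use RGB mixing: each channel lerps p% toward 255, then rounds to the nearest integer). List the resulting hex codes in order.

#67E6E9, #78E9EC

10%: (86 + 16.9 = 102.9→103, 227 + 2.8 = 229.8→230, 231 + 2.4 = 233.4→233) → #67E6E9
20%: (86 + 33.8 = 119.8→120, 227 + 5.6 = 232.6→233, 231 + 4.8 = 235.8→236) → #78E9EC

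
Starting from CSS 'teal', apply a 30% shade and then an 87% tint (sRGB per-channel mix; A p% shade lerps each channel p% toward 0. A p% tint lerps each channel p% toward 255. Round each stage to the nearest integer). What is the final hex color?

#deeaea

CSS teal is rgb(0, 128, 128).
Lerp each channel 30% toward 0:
  R: 0 + 0 = 0 → 0
  G: 128 − 38.4 = 89.6 → 90
  B: 128 + 0.3×(0−128) = 128 − 38.4 = 89.6 → 90
After the shade: rgb(0, 90, 90) = #005a5a.
Per channel, c → c + 0.87(255 − c):
  R: 0 + 221.85 = 221.85 → 222
  G: 90 + 143.55 = 233.55 → 234
  B: 90 + 0.87×(255−90) = 90 + 143.55 = 233.55 → 234
rgb(222, 234, 234) = #deeaea.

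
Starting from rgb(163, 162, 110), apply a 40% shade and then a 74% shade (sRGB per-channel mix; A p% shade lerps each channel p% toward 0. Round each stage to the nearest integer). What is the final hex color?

#191911

A 40% shade moves each channel 40% toward 0:
  R: 163 + 0.4×(0−163) = 163 − 65.2 = 97.8 → 98
  G: 162 − 64.8 = 97.2 → 97
  B: 110 + 0.4×(0−110) = 110 − 44 = 66 → 66
After the shade: rgb(98, 97, 66) = #626142.
Lerp each channel 74% toward 0:
  R: 98 + 0.74×(0−98) = 98 − 72.52 = 25.48 → 25
  G: 97 − 71.78 = 25.22 → 25
  B: 66 − 48.84 = 17.16 → 17
rgb(25, 25, 17) = #191911.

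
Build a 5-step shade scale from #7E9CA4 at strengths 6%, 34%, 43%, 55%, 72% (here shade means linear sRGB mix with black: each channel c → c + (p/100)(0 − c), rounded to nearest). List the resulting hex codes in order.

#7E9CA4 is rgb(126, 156, 164).
6%: (126 − 7.56 = 118.44→118, 156 − 9.36 = 146.64→147, 164 − 9.84 = 154.16→154) → #76939A
34%: (126 − 42.84 = 83.16→83, 156 − 53.04 = 102.96→103, 164 − 55.76 = 108.24→108) → #53676C
43%: (126 − 54.18 = 71.82→72, 156 − 67.08 = 88.92→89, 164 − 70.52 = 93.48→93) → #48595D
55%: (126 − 69.3 = 56.7→57, 156 − 85.8 = 70.2→70, 164 − 90.2 = 73.8→74) → #39464A
72%: (126 − 90.72 = 35.28→35, 156 − 112.32 = 43.68→44, 164 − 118.08 = 45.92→46) → #232C2E

#76939A, #53676C, #48595D, #39464A, #232C2E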